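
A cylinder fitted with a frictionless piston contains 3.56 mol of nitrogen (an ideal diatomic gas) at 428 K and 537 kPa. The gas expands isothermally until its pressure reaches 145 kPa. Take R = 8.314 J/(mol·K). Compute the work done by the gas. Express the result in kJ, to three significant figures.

W ≈ 16.6 kJ

Isothermal process: W = nRT ln(V₂/V₁) = nRT ln(P₁/P₂).
W = (3.56)(8.314)(428) × ln(537/145)
  = 12668 × ln(3.703) = 12668 × 1.309
W_by_gas = 16586 J.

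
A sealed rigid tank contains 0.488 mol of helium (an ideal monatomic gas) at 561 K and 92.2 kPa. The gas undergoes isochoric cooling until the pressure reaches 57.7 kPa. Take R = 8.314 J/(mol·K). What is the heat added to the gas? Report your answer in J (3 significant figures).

Q ≈ -1280 J

Constant volume ⇒ W = 0, so Q = ΔU = nCᵥΔT with Cᵥ = 3R/2 = 12.47 J/(mol·K).
At constant V, T₂/T₁ = P₂/P₁ ⇒ ΔT = T₁(P₂/P₁ − 1) = 561·(57.7/92.2 − 1) = -209.9 K.
ΔU = (0.488)(12.47)(-209.9) = -1278 J.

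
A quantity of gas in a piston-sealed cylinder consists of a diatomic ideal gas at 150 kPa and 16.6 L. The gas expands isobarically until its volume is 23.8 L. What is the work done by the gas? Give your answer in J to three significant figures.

Isobaric: W = P ΔV.
W = (150 kPa)(23.8 − 16.6 L) = (150)(7.2) = 1080 J.

W ≈ 1080 J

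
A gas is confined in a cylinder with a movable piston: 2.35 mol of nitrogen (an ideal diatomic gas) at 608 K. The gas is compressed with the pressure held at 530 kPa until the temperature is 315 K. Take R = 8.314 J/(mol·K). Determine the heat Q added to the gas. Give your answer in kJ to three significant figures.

Isobaric: W = nRΔT = (2.35)(8.314)(-293) = -5725 J.
ΔU = nCᵥΔT with Cᵥ = 5R/2: ΔU = (2.35)(20.79)(-293) = -14312 J.
Q = ΔU + W = -14312 − 5725 = -20036 J.

Q ≈ -20.0 kJ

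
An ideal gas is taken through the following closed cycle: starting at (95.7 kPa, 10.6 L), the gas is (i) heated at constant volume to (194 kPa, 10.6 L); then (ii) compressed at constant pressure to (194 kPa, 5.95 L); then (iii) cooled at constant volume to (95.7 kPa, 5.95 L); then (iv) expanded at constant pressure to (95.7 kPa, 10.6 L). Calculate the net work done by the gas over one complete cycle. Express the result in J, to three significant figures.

W_net ≈ -457 J

Constant-volume legs do no work.
W(ii) = (194)(5.95 − 10.6) = -902.1 J; W(iv) = (95.7)(10.6 − 5.95) = 445 J.
W_net = -902.1 + 445 = -457.1 J (the counter-clockwise enclosed area).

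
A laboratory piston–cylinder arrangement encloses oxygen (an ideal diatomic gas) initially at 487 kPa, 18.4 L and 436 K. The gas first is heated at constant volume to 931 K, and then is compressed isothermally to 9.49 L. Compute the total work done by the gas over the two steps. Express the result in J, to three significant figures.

Step 1 (isochoric): W = 0 (constant volume).
After step 1: P = 1040 kPa (V unchanged).
Step 2 (isothermal): W = P₁V₁ ln(V₂/V₁) = (19134) ln(9.49/18.4) = -12669 J.
W_total = 0 − 12669 = -12669 J.

W_total ≈ -12700 J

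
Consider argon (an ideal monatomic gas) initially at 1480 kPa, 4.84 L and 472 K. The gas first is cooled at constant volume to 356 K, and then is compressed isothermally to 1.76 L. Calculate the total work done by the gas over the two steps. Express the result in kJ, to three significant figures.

W_total ≈ -5.47 kJ

Step 1 (isochoric): W = 0 (constant volume).
After step 1: P = 1116 kPa (V unchanged).
Step 2 (isothermal): W = P₁V₁ ln(V₂/V₁) = (5403) ln(1.76/4.84) = -5465 J.
W_total = 0 − 5465 = -5465 J.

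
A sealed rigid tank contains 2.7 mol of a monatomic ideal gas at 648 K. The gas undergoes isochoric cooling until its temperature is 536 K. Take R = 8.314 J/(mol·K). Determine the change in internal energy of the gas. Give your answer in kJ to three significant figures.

Constant volume ⇒ W = 0, so Q = ΔU = nCᵥΔT with Cᵥ = 3R/2 = 12.47 J/(mol·K).
ΔU = (2.7)(12.47)(536 − 648) = -3771 J.

ΔU ≈ -3.77 kJ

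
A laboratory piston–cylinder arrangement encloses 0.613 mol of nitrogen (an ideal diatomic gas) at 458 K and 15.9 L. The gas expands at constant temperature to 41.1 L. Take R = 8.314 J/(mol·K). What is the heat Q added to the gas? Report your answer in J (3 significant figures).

Q ≈ 2220 J

Isothermal ⇒ ΔU = 0, so Q = W = nRT ln(V₂/V₁).
Q = (0.613)(8.314)(458) ln(41.1/15.9) = 2334 × 0.9497 = 2217 J.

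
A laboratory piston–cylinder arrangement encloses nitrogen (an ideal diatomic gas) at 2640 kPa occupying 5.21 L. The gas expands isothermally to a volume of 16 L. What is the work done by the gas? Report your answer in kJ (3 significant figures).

W ≈ 15.4 kJ

Isothermal: W = nRT ln(V₂/V₁) = P₁V₁ ln(V₂/V₁).
P₁V₁ = (2640 kPa)(5.21 L) = 13754 J.
W = 13754 × ln(16/5.21) = 13754 × 1.122
W_by_gas = 15433 J.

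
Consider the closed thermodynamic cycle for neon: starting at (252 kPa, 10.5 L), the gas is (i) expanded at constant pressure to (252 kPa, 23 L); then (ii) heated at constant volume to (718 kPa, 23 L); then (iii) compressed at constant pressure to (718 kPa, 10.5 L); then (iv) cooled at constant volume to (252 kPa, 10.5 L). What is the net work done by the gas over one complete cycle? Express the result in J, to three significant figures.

Constant-volume legs do no work.
W(i) = (252)(23 − 10.5) = 3150 J; W(iii) = (718)(10.5 − 23) = -8975 J.
W_net = 3150 − 8975 = -5825 J (the counter-clockwise enclosed area).

W_net ≈ -5820 J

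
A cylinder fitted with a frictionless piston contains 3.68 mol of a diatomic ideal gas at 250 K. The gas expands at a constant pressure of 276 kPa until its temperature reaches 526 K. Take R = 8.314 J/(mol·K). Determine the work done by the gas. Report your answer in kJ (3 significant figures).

W ≈ 8.44 kJ

Isobaric: W = P ΔV = nR ΔT.
W = (3.68)(8.314)(526 − 250) = 8444 J.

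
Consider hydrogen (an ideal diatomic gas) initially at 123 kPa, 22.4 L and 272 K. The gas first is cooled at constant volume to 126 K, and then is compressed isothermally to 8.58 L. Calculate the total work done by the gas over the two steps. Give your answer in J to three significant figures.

W_total ≈ -1220 J

Step 1 (isochoric): W = 0 (constant volume).
After step 1: P = 56.98 kPa (V unchanged).
Step 2 (isothermal): W = P₁V₁ ln(V₂/V₁) = (1276) ln(8.58/22.4) = -1225 J.
W_total = 0 − 1225 = -1225 J.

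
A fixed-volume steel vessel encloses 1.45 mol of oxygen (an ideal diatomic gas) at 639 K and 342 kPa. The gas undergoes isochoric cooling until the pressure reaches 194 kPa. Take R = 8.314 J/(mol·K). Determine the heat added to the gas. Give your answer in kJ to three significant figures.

Constant volume ⇒ W = 0, so Q = ΔU = nCᵥΔT with Cᵥ = 5R/2 = 20.79 J/(mol·K).
At constant V, T₂/T₁ = P₂/P₁ ⇒ ΔT = T₁(P₂/P₁ − 1) = 639·(194/342 − 1) = -276.5 K.
ΔU = (1.45)(20.79)(-276.5) = -8334 J.

Q ≈ -8.33 kJ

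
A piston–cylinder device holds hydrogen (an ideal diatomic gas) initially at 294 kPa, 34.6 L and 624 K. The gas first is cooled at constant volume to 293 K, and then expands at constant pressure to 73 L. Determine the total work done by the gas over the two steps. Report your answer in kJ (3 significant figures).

W_total ≈ 5.30 kJ

Step 1 (isochoric): W = 0 (constant volume).
After step 1: P = 138 kPa (V unchanged).
Step 2 (isobaric): W = PΔV = (138 kPa)(73 − 34.6 L) = 5301 J.
W_total = 0 + 5301 = 5301 J.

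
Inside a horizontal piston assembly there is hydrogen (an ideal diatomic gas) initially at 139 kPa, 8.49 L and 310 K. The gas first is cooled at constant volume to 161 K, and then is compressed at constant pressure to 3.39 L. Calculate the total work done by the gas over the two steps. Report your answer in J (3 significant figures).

W_total ≈ -368 J

Step 1 (isochoric): W = 0 (constant volume).
After step 1: P = 72.19 kPa (V unchanged).
Step 2 (isobaric): W = PΔV = (72.19 kPa)(3.39 − 8.49 L) = -368.2 J.
W_total = 0 − 368.2 = -368.2 J.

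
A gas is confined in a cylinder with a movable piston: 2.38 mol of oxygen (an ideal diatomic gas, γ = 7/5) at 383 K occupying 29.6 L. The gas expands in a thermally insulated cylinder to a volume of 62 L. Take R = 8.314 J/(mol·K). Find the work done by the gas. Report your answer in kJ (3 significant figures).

W ≈ 4.85 kJ

Adiabatic: TV^(γ−1) = const with γ = 7/5.
T₂ = T₁ (V₁/V₂)^(γ−1) = 383 × (29.6/62)^0.4 = 383 × 0.744 = 284.9 K.
W_by = nCᵥ(T₁ − T₂) = (2.38)(20.79)(383 − 284.9) = 4851 J.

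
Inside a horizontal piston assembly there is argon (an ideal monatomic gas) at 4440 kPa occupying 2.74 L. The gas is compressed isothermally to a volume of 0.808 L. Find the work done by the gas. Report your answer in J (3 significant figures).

W ≈ -14900 J

Isothermal: W = nRT ln(V₂/V₁) = P₁V₁ ln(V₂/V₁).
P₁V₁ = (4440 kPa)(2.74 L) = 12166 J.
W = 12166 × ln(0.808/2.74) = 12166 × -1.221
W_by_gas = -14856 J.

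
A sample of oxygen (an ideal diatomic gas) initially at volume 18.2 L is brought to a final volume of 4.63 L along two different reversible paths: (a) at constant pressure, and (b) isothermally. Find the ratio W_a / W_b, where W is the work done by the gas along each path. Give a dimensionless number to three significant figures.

Path (a) isobaric: W = P₁(V₂ − V₁) → W_a/(P₁V₁) = -0.7456.
Path (b) isothermal: W = P₁V₁ ln(V₂/V₁) → W_b/(P₁V₁) = -1.369.
W_a / W_b = -0.7456 / -1.369 = 0.5447.

W_a / W_b ≈ 0.545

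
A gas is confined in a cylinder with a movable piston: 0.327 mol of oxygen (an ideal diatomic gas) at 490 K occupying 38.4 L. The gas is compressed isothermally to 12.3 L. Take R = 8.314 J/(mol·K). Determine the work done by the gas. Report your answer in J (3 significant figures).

Isothermal: W = nRT ln(V₂/V₁).
W = (0.327)(8.314)(490) × ln(12.3/38.4)
  = 1332 × -1.138
W_by_gas = -1517 J.

W ≈ -1520 J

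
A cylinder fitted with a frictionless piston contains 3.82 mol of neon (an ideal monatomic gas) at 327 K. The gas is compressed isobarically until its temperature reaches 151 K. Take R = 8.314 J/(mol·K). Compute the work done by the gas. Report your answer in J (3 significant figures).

W ≈ -5590 J

Isobaric: W = P ΔV = nR ΔT.
W = (3.82)(8.314)(151 − 327) = -5590 J.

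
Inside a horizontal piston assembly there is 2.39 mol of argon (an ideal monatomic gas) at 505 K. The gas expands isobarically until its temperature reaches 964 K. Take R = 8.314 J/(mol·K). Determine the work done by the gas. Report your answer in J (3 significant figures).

Isobaric: W = P ΔV = nR ΔT.
W = (2.39)(8.314)(964 − 505) = 9121 J.

W ≈ 9120 J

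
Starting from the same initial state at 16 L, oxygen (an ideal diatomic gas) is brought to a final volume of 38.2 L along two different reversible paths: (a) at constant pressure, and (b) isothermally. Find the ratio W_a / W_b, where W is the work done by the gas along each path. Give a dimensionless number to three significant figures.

Path (a) isobaric: W = P₁(V₂ − V₁) → W_a/(P₁V₁) = 1.388.
Path (b) isothermal: W = P₁V₁ ln(V₂/V₁) → W_b/(P₁V₁) = 0.8702.
W_a / W_b = 1.388 / 0.8702 = 1.594.

W_a / W_b ≈ 1.59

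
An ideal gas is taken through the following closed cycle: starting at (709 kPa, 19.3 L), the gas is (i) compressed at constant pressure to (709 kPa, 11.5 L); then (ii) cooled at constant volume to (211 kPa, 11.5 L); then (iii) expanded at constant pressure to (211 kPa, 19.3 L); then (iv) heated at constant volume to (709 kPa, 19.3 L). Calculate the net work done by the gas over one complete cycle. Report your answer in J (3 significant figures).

W_net ≈ -3880 J

Constant-volume legs do no work.
W(i) = (709)(11.5 − 19.3) = -5530 J; W(iii) = (211)(19.3 − 11.5) = 1646 J.
W_net = -5530 + 1646 = -3884 J (the counter-clockwise enclosed area).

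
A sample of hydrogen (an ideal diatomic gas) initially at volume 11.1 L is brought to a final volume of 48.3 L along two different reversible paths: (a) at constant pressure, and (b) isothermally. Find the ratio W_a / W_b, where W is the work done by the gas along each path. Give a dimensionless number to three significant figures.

Path (a) isobaric: W = P₁(V₂ − V₁) → W_a/(P₁V₁) = 3.351.
Path (b) isothermal: W = P₁V₁ ln(V₂/V₁) → W_b/(P₁V₁) = 1.47.
W_a / W_b = 3.351 / 1.47 = 2.279.

W_a / W_b ≈ 2.28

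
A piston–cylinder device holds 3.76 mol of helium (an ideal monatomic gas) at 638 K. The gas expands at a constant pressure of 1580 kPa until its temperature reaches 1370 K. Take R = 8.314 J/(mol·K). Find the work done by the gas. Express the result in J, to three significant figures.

W ≈ 22900 J

Isobaric: W = P ΔV = nR ΔT.
W = (3.76)(8.314)(1370 − 638) = 22883 J.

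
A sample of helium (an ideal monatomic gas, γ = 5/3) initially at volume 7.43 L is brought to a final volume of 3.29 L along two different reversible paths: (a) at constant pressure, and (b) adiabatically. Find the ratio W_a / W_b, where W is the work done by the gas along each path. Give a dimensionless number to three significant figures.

Path (a) isobaric: W = P₁(V₂ − V₁) → W_a/(P₁V₁) = -0.5572.
Path (b) adiabatic: W = P₁V₁(1 − (V₁/V₂)^(γ−1))/(γ−1) → W_b/(P₁V₁) = -1.082.
W_a / W_b = -0.5572 / -1.082 = 0.515.

W_a / W_b ≈ 0.515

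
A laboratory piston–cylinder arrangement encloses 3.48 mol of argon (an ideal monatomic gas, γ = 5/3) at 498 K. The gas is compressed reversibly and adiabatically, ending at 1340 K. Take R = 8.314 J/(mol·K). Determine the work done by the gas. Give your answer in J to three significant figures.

Adiabatic ⇒ Q = 0, so W_by = −ΔU = nCᵥ(T₁ − T₂).
Cᵥ = 3R/2 = 12.47 J/(mol·K).
W = (3.48)(12.47)(498 − 1340) = -36542 J.

W ≈ -36500 J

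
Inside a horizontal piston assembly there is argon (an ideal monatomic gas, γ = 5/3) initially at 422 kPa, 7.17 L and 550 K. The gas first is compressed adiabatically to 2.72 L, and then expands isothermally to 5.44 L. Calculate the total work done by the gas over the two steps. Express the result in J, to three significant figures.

Step 1 (adiabatic): W = (P₁V₁ − P₂V₂)/(γ−1) = (3026 − 5774)/0.667 = -4122 J.
After step 1: P = 2123 kPa, V = 2.72 L, T = 1050 K.
Step 2 (isothermal): W = P₁V₁ ln(V₂/V₁) = (5774) ln(5.44/2.72) = 4002 J.
W_total = -4122 + 4002 = -120 J.

W_total ≈ -120 J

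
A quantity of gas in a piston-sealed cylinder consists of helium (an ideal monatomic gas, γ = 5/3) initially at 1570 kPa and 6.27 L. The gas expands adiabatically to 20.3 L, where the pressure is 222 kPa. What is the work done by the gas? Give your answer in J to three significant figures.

Adiabatic: W = (P₁V₁ − P₂V₂)/(γ − 1) with γ = 5/3.
P₁V₁ = 9844 J, P₂V₂ = 4507 J.
W = (9844 − 4507) / 0.6667 = 8006 J.

W ≈ 8010 J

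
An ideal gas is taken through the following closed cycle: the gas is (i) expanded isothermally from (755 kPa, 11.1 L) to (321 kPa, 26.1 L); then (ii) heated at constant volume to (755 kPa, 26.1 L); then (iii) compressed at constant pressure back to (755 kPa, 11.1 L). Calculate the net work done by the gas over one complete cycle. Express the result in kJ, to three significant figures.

W_net ≈ -4.16 kJ

Leg (i): W = PᵢVᵢ ln(V_f/Vᵢ) = (8380) ln(26.1/11.1) = 7165 J.
Leg (ii): W = 0.
Leg (iii): W = PΔV = (755)(11.1 − 26.1) = -11325 J.
W_net = 7165 − 11325 = -4160 J.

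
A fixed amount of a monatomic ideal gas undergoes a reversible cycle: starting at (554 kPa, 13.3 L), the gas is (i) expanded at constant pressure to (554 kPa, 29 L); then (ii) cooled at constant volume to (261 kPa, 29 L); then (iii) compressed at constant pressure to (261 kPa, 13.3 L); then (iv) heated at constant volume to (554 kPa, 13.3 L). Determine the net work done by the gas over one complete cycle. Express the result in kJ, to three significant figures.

Constant-volume legs do no work.
W(i) = (554)(29 − 13.3) = 8698 J; W(iii) = (261)(13.3 − 29) = -4098 J.
W_net = 8698 − 4098 = 4600 J (the clockwise enclosed area).

W_net ≈ 4.60 kJ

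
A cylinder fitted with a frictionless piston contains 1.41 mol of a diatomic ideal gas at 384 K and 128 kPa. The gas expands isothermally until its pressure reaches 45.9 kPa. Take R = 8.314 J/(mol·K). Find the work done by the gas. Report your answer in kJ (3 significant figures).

W ≈ 4.62 kJ

Isothermal process: W = nRT ln(V₂/V₁) = nRT ln(P₁/P₂).
W = (1.41)(8.314)(384) × ln(128/45.9)
  = 4502 × ln(2.789) = 4502 × 1.026
W_by_gas = 4617 J.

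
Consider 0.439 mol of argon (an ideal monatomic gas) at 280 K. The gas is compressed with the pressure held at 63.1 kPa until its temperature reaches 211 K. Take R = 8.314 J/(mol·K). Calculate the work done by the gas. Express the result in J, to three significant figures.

Isobaric: W = P ΔV = nR ΔT.
W = (0.439)(8.314)(211 − 280) = -251.8 J.

W ≈ -252 J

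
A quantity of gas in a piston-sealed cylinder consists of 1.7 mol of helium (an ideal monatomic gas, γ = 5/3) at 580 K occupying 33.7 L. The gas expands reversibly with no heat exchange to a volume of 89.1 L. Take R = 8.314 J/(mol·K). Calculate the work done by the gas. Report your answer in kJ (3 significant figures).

Adiabatic: TV^(γ−1) = const with γ = 5/3.
T₂ = T₁ (V₁/V₂)^(γ−1) = 580 × (33.7/89.1)^0.667 = 580 × 0.523 = 303.3 K.
W_by = nCᵥ(T₁ − T₂) = (1.7)(12.47)(580 − 303.3) = 5865 J.

W ≈ 5.87 kJ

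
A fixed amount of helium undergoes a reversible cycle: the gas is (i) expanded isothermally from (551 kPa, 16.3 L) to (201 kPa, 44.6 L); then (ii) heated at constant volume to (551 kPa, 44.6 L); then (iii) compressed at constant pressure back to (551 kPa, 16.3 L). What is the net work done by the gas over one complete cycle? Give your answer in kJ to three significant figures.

Leg (i): W = PᵢVᵢ ln(V_f/Vᵢ) = (8981) ln(44.6/16.3) = 9040 J.
Leg (ii): W = 0.
Leg (iii): W = PΔV = (551)(16.3 − 44.6) = -15593 J.
W_net = 9040 − 15593 = -6553 J.

W_net ≈ -6.55 kJ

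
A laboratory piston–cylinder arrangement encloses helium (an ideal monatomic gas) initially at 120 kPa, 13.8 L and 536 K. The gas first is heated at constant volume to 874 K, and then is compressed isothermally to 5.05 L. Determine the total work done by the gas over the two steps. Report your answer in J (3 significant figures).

Step 1 (isochoric): W = 0 (constant volume).
After step 1: P = 195.7 kPa (V unchanged).
Step 2 (isothermal): W = P₁V₁ ln(V₂/V₁) = (2700) ln(5.05/13.8) = -2715 J.
W_total = 0 − 2715 = -2715 J.

W_total ≈ -2710 J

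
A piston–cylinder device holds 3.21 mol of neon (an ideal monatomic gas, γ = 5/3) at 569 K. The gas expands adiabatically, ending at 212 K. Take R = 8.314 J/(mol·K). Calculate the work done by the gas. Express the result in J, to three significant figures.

W ≈ 14300 J

Adiabatic ⇒ Q = 0, so W_by = −ΔU = nCᵥ(T₁ − T₂).
Cᵥ = 3R/2 = 12.47 J/(mol·K).
W = (3.21)(12.47)(569 − 212) = 14291 J.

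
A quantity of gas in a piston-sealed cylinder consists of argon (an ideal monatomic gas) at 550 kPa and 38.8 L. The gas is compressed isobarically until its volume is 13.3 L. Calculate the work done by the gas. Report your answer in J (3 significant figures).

W ≈ -14000 J

Isobaric: W = P ΔV.
W = (550 kPa)(13.3 − 38.8 L) = (550)(-25.5) = -14025 J.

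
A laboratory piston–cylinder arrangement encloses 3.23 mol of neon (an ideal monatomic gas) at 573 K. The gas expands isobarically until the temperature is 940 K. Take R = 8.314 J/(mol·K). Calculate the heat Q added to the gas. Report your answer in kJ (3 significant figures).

Q ≈ 24.6 kJ

Isobaric: W = nRΔT = (3.23)(8.314)(367) = 9855 J.
ΔU = nCᵥΔT with Cᵥ = 3R/2: ΔU = (3.23)(12.47)(367) = 14783 J.
Q = ΔU + W = 14783 + 9855 = 24639 J.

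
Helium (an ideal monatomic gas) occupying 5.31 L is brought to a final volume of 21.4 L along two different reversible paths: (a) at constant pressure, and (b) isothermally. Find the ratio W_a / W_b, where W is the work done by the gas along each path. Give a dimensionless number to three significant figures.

W_a / W_b ≈ 2.17

Path (a) isobaric: W = P₁(V₂ − V₁) → W_a/(P₁V₁) = 3.03.
Path (b) isothermal: W = P₁V₁ ln(V₂/V₁) → W_b/(P₁V₁) = 1.394.
W_a / W_b = 3.03 / 1.394 = 2.174.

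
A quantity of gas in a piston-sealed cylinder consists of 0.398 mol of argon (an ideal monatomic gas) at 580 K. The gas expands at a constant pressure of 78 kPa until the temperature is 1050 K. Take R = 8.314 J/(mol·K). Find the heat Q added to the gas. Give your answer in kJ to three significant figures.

Isobaric: W = nRΔT = (0.398)(8.314)(470) = 1555 J.
ΔU = nCᵥΔT with Cᵥ = 3R/2: ΔU = (0.398)(12.47)(470) = 2333 J.
Q = ΔU + W = 2333 + 1555 = 3888 J.

Q ≈ 3.89 kJ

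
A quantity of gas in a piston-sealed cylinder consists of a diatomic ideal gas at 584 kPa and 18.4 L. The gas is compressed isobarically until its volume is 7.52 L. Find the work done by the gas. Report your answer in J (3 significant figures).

Isobaric: W = P ΔV.
W = (584 kPa)(7.52 − 18.4 L) = (584)(-10.88) = -6354 J.

W ≈ -6350 J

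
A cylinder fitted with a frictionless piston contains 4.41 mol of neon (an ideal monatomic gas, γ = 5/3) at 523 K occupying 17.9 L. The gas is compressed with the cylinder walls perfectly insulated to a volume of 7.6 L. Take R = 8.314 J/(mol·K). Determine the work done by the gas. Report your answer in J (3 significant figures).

Adiabatic: TV^(γ−1) = const with γ = 5/3.
T₂ = T₁ (V₁/V₂)^(γ−1) = 523 × (17.9/7.6)^0.667 = 523 × 1.77 = 925.8 K.
W_by = nCᵥ(T₁ − T₂) = (4.41)(12.47)(523 − 925.8) = -22154 J.

W ≈ -22200 J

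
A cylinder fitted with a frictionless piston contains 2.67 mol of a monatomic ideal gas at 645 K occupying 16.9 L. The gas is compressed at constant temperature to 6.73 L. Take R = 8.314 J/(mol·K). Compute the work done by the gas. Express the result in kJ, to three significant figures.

Isothermal: W = nRT ln(V₂/V₁).
W = (2.67)(8.314)(645) × ln(6.73/16.9)
  = 14318 × -0.9207
W_by_gas = -13183 J.

W ≈ -13.2 kJ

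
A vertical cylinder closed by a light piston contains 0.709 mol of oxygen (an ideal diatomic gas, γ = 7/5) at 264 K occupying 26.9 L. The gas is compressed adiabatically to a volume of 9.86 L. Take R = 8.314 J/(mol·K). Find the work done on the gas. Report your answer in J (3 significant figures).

Adiabatic: TV^(γ−1) = const with γ = 7/5.
T₂ = T₁ (V₁/V₂)^(γ−1) = 264 × (26.9/9.86)^0.4 = 264 × 1.494 = 394.4 K.
W_by = nCᵥ(T₁ − T₂) = (0.709)(20.79)(264 − 394.4) = -1922 J.
Work on gas = −W_by = 1922 J.

W ≈ 1920 J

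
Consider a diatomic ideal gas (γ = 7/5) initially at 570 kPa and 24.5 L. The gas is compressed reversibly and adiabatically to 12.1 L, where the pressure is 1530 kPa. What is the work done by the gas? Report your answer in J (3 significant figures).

Adiabatic: W = (P₁V₁ − P₂V₂)/(γ − 1) with γ = 7/5.
P₁V₁ = 13965 J, P₂V₂ = 18513 J.
W = (13965 − 18513) / 0.4 = -11370 J.

W ≈ -11400 J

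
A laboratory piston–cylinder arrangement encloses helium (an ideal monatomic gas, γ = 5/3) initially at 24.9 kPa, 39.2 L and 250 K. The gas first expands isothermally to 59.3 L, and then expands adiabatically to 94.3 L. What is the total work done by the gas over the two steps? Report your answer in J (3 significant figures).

Step 1 (isothermal): W = P₁V₁ ln(V₂/V₁) = (976.1) ln(59.3/39.2) = 404 J.
After step 1: P = 16.46 kPa, V = 59.3 L, T = 250 K.
Step 2 (adiabatic): W = (P₁V₁ − P₂V₂)/(γ−1) = (976.1 − 716.4)/0.667 = 389.5 J.
W_total = 404 + 389.5 = 793.5 J.

W_total ≈ 793 J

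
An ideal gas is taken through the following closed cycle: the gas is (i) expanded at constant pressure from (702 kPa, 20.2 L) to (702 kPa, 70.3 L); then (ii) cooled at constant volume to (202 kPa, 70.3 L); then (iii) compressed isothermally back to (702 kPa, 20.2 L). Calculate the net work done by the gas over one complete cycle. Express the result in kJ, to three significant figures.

Leg (i): W = PΔV = (702)(70.3 − 20.2) = 35170 J.
Leg (ii): W = 0.
Leg (iii): W = PᵢVᵢ ln(V_f/Vᵢ) = (14201) ln(20.2/70.3) = -17709 J.
W_net = 35170 − 17709 = 17461 J.

W_net ≈ 17.5 kJ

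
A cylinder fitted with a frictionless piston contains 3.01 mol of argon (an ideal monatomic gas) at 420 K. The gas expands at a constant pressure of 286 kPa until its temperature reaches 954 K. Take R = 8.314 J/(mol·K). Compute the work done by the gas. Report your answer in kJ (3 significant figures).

Isobaric: W = P ΔV = nR ΔT.
W = (3.01)(8.314)(954 − 420) = 13363 J.

W ≈ 13.4 kJ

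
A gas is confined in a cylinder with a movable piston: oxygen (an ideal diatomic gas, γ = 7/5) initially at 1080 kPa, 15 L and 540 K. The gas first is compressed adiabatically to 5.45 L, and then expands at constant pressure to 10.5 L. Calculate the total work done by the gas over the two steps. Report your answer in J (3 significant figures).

W_total ≈ 2290 J

Step 1 (adiabatic): W = (P₁V₁ − P₂V₂)/(γ−1) = (16200 − 24288)/0.4 = -20220 J.
After step 1: P = 4457 kPa, V = 5.45 L, T = 809.6 K.
Step 2 (isobaric): W = PΔV = (4457 kPa)(10.5 − 5.45 L) = 22505 J.
W_total = -20220 + 22505 = 2285 J.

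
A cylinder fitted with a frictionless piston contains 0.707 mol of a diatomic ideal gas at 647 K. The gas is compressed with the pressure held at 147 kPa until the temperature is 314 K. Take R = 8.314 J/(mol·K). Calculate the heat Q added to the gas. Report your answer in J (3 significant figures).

Q ≈ -6850 J

Isobaric: W = nRΔT = (0.707)(8.314)(-333) = -1957 J.
ΔU = nCᵥΔT with Cᵥ = 5R/2: ΔU = (0.707)(20.79)(-333) = -4893 J.
Q = ΔU + W = -4893 − 1957 = -6851 J.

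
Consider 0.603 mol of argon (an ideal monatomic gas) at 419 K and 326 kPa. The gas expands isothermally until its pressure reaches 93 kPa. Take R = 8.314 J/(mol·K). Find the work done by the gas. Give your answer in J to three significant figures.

W ≈ 2630 J

Isothermal process: W = nRT ln(V₂/V₁) = nRT ln(P₁/P₂).
W = (0.603)(8.314)(419) × ln(326/93)
  = 2101 × ln(3.505) = 2101 × 1.254
W_by_gas = 2635 J.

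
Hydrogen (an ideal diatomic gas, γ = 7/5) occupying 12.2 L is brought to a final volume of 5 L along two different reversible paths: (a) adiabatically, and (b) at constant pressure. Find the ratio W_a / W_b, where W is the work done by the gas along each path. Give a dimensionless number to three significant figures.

Path (a) adiabatic: W = P₁V₁(1 − (V₁/V₂)^(γ−1))/(γ−1) → W_a/(P₁V₁) = -1.072.
Path (b) isobaric: W = P₁(V₂ − V₁) → W_b/(P₁V₁) = -0.5902.
W_a / W_b = -1.072 / -0.5902 = 1.816.

W_a / W_b ≈ 1.82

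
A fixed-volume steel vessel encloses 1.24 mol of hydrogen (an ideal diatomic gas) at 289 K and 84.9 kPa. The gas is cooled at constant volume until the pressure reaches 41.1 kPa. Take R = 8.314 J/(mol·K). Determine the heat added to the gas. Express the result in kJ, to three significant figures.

Q ≈ -3.84 kJ

Constant volume ⇒ W = 0, so Q = ΔU = nCᵥΔT with Cᵥ = 5R/2 = 20.79 J/(mol·K).
At constant V, T₂/T₁ = P₂/P₁ ⇒ ΔT = T₁(P₂/P₁ − 1) = 289·(41.1/84.9 − 1) = -149.1 K.
ΔU = (1.24)(20.79)(-149.1) = -3843 J.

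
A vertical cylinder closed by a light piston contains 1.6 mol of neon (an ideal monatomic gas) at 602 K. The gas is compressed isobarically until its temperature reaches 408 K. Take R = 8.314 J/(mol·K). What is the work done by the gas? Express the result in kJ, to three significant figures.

Isobaric: W = P ΔV = nR ΔT.
W = (1.6)(8.314)(408 − 602) = -2581 J.

W ≈ -2.58 kJ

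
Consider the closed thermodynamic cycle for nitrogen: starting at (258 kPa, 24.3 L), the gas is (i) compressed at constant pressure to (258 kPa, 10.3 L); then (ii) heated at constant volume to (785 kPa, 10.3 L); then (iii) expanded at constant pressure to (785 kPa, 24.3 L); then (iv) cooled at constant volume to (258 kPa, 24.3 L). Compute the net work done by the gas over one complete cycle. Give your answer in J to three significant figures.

W_net ≈ 7380 J

Constant-volume legs do no work.
W(i) = (258)(10.3 − 24.3) = -3612 J; W(iii) = (785)(24.3 − 10.3) = 10990 J.
W_net = -3612 + 10990 = 7378 J (the clockwise enclosed area).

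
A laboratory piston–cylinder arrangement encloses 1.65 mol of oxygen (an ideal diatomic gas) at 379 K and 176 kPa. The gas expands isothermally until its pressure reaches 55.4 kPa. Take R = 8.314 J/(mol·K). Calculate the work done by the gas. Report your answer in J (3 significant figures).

W ≈ 6010 J

Isothermal process: W = nRT ln(V₂/V₁) = nRT ln(P₁/P₂).
W = (1.65)(8.314)(379) × ln(176/55.4)
  = 5199 × ln(3.177) = 5199 × 1.156
W_by_gas = 6010 J.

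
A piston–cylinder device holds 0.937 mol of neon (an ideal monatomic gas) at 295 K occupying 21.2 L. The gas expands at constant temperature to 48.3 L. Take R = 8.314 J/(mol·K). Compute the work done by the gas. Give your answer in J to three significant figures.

W ≈ 1890 J

Isothermal: W = nRT ln(V₂/V₁).
W = (0.937)(8.314)(295) × ln(48.3/21.2)
  = 2298 × 0.8234
W_by_gas = 1892 J.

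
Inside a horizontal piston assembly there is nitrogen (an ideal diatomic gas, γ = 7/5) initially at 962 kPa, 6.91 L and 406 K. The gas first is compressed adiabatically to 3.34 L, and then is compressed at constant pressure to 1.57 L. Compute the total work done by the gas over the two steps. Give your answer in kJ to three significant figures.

W_total ≈ -10.3 kJ

Step 1 (adiabatic): W = (P₁V₁ − P₂V₂)/(γ−1) = (6647 − 8891)/0.4 = -5609 J.
After step 1: P = 2662 kPa, V = 3.34 L, T = 543 K.
Step 2 (isobaric): W = PΔV = (2662 kPa)(1.57 − 3.34 L) = -4712 J.
W_total = -5609 − 4712 = -10320 J.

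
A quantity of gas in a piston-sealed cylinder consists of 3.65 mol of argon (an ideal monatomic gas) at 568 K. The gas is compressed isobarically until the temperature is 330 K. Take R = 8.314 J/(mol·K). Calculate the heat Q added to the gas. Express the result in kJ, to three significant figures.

Isobaric: W = nRΔT = (3.65)(8.314)(-238) = -7222 J.
ΔU = nCᵥΔT with Cᵥ = 3R/2: ΔU = (3.65)(12.47)(-238) = -10834 J.
Q = ΔU + W = -10834 − 7222 = -18056 J.

Q ≈ -18.1 kJ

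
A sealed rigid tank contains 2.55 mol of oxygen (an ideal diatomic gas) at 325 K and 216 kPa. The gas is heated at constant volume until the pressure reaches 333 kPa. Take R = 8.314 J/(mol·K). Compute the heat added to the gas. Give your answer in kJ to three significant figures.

Constant volume ⇒ W = 0, so Q = ΔU = nCᵥΔT with Cᵥ = 5R/2 = 20.79 J/(mol·K).
At constant V, T₂/T₁ = P₂/P₁ ⇒ ΔT = T₁(P₂/P₁ − 1) = 325·(333/216 − 1) = 176 K.
ΔU = (2.55)(20.79)(176) = 9331 J.

Q ≈ 9.33 kJ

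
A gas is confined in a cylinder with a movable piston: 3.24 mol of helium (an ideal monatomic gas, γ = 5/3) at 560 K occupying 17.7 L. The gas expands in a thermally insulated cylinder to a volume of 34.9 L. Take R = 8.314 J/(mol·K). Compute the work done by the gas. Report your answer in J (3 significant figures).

Adiabatic: TV^(γ−1) = const with γ = 5/3.
T₂ = T₁ (V₁/V₂)^(γ−1) = 560 × (17.7/34.9)^0.667 = 560 × 0.636 = 356.1 K.
W_by = nCᵥ(T₁ − T₂) = (3.24)(12.47)(560 − 356.1) = 8237 J.

W ≈ 8240 J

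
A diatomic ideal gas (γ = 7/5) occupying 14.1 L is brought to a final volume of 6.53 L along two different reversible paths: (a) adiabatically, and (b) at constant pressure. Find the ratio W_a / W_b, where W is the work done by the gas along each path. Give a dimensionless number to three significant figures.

W_a / W_b ≈ 1.68

Path (a) adiabatic: W = P₁V₁(1 − (V₁/V₂)^(γ−1))/(γ−1) → W_a/(P₁V₁) = -0.9014.
Path (b) isobaric: W = P₁(V₂ − V₁) → W_b/(P₁V₁) = -0.5369.
W_a / W_b = -0.9014 / -0.5369 = 1.679.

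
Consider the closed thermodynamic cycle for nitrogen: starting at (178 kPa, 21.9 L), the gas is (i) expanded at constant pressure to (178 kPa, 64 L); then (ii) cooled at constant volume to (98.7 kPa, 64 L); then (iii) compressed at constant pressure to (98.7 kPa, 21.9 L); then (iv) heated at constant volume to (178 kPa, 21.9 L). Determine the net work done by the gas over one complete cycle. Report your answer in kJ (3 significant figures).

W_net ≈ 3.34 kJ

Constant-volume legs do no work.
W(i) = (178)(64 − 21.9) = 7494 J; W(iii) = (98.7)(21.9 − 64) = -4155 J.
W_net = 7494 − 4155 = 3339 J (the clockwise enclosed area).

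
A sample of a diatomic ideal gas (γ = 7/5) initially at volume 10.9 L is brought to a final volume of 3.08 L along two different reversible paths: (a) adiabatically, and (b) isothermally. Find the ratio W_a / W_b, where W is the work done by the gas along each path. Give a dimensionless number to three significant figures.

Path (a) adiabatic: W = P₁V₁(1 − (V₁/V₂)^(γ−1))/(γ−1) → W_a/(P₁V₁) = -1.645.
Path (b) isothermal: W = P₁V₁ ln(V₂/V₁) → W_b/(P₁V₁) = -1.264.
W_a / W_b = -1.645 / -1.264 = 1.301.

W_a / W_b ≈ 1.30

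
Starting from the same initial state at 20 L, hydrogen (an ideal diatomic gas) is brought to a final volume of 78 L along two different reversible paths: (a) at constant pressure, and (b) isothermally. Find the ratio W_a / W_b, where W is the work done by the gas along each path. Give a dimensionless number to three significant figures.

Path (a) isobaric: W = P₁(V₂ − V₁) → W_a/(P₁V₁) = 2.9.
Path (b) isothermal: W = P₁V₁ ln(V₂/V₁) → W_b/(P₁V₁) = 1.361.
W_a / W_b = 2.9 / 1.361 = 2.131.

W_a / W_b ≈ 2.13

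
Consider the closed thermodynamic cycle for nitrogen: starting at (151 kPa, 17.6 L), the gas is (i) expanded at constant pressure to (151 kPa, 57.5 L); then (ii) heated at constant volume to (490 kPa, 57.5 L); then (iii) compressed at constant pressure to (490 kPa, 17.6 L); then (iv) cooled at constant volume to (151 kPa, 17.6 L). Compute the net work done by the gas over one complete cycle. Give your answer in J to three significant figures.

W_net ≈ -13500 J

Constant-volume legs do no work.
W(i) = (151)(57.5 − 17.6) = 6025 J; W(iii) = (490)(17.6 − 57.5) = -19551 J.
W_net = 6025 − 19551 = -13526 J (the counter-clockwise enclosed area).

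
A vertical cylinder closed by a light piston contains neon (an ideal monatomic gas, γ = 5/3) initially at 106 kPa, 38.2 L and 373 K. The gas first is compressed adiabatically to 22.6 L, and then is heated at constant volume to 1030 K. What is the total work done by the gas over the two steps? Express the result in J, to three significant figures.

Step 1 (adiabatic): W = (P₁V₁ − P₂V₂)/(γ−1) = (4049 − 5746)/0.667 = -2545 J.
Step 2 (isochoric): W = 0 (constant volume).
W_total = -2545 + 0 = -2545 J.

W_total ≈ -2540 J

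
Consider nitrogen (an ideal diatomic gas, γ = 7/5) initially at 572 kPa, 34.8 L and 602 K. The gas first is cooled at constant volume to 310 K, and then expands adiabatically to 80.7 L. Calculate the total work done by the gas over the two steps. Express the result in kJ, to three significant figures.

Step 1 (isochoric): W = 0 (constant volume).
After step 1: P = 294.6 kPa (V unchanged).
Step 2 (adiabatic): W = (P₁V₁ − P₂V₂)/(γ−1) = (10250 − 7322)/0.4 = 7321 J.
W_total = 0 + 7321 = 7321 J.

W_total ≈ 7.32 kJ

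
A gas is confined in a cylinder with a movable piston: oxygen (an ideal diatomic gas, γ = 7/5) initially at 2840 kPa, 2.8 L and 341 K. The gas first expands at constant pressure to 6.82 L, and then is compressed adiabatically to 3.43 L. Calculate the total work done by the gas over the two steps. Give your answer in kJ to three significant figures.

Step 1 (isobaric): W = PΔV = (2840 kPa)(6.82 − 2.8 L) = 11417 J.
After step 1: P = 2840 kPa, V = 6.82 L, T = 830.6 K.
Step 2 (adiabatic): W = (P₁V₁ − P₂V₂)/(γ−1) = (19369 − 25498)/0.4 = -15322 J.
W_total = 11417 − 15322 = -3905 J.

W_total ≈ -3.91 kJ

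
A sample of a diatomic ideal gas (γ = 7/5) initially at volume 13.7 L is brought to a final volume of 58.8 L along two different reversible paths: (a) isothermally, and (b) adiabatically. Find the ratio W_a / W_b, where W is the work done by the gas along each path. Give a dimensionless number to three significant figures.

W_a / W_b ≈ 1.32

Path (a) isothermal: W = P₁V₁ ln(V₂/V₁) → W_a/(P₁V₁) = 1.457.
Path (b) adiabatic: W = P₁V₁(1 − (V₁/V₂)^(γ−1))/(γ−1) → W_b/(P₁V₁) = 1.104.
W_a / W_b = 1.457 / 1.104 = 1.319.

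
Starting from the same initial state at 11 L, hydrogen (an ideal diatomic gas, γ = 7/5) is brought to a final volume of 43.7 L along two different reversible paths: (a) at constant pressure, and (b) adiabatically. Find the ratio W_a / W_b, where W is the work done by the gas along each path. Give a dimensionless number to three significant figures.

W_a / W_b ≈ 2.80

Path (a) isobaric: W = P₁(V₂ − V₁) → W_a/(P₁V₁) = 2.973.
Path (b) adiabatic: W = P₁V₁(1 − (V₁/V₂)^(γ−1))/(γ−1) → W_b/(P₁V₁) = 1.06.
W_a / W_b = 2.973 / 1.06 = 2.804.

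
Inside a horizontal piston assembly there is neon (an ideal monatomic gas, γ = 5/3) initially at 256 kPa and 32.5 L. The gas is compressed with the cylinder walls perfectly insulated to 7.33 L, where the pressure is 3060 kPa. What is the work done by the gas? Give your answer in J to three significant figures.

Adiabatic: W = (P₁V₁ − P₂V₂)/(γ − 1) with γ = 5/3.
P₁V₁ = 8320 J, P₂V₂ = 22430 J.
W = (8320 − 22430) / 0.6667 = -21165 J.

W ≈ -21200 J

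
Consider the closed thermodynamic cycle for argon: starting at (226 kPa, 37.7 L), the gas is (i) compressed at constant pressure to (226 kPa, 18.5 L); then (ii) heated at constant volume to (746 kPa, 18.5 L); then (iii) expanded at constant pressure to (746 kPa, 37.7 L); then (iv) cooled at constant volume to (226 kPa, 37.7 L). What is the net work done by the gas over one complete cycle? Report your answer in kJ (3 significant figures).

W_net ≈ 9.98 kJ

Constant-volume legs do no work.
W(i) = (226)(18.5 − 37.7) = -4339 J; W(iii) = (746)(37.7 − 18.5) = 14323 J.
W_net = -4339 + 14323 = 9984 J (the clockwise enclosed area).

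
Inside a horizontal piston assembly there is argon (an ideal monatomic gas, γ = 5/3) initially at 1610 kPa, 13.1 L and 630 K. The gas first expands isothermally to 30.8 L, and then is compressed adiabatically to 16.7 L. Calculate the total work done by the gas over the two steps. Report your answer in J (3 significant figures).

W_total ≈ 2090 J

Step 1 (isothermal): W = P₁V₁ ln(V₂/V₁) = (21091) ln(30.8/13.1) = 18031 J.
After step 1: P = 684.8 kPa, V = 30.8 L, T = 630 K.
Step 2 (adiabatic): W = (P₁V₁ − P₂V₂)/(γ−1) = (21091 − 31719)/0.667 = -15942 J.
W_total = 18031 − 15942 = 2089 J.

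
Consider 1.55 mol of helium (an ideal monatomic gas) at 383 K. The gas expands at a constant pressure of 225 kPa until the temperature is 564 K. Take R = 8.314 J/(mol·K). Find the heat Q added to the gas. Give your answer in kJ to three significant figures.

Q ≈ 5.83 kJ

Isobaric: W = nRΔT = (1.55)(8.314)(181) = 2332 J.
ΔU = nCᵥΔT with Cᵥ = 3R/2: ΔU = (1.55)(12.47)(181) = 3499 J.
Q = ΔU + W = 3499 + 2332 = 5831 J.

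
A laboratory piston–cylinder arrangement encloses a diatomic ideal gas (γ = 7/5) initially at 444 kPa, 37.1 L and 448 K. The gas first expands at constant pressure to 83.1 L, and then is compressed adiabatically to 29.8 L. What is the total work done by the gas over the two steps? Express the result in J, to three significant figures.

Step 1 (isobaric): W = PΔV = (444 kPa)(83.1 − 37.1 L) = 20424 J.
After step 1: P = 444 kPa, V = 83.1 L, T = 1003 K.
Step 2 (adiabatic): W = (P₁V₁ − P₂V₂)/(γ−1) = (36896 − 55608)/0.4 = -46779 J.
W_total = 20424 − 46779 = -26355 J.

W_total ≈ -26400 J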